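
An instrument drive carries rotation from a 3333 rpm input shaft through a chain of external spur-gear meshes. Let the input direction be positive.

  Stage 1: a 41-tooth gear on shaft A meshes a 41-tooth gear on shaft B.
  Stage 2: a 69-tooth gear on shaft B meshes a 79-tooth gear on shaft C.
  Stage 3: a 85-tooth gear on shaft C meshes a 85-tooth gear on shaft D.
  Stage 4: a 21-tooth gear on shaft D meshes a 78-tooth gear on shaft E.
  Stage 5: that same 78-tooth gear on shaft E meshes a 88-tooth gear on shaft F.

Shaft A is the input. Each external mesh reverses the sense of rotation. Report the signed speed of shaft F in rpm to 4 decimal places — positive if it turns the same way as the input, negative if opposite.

-694.6946 rpm (opposite to input, |ω| = 694.6946 rpm)

Stage 1 [41T→41T]: ω = 3333.0000×41/41 = 3333.0000 rpm, dir flips to −; running = −3333.0000
Stage 2 [69T→79T]: ω = 3333.0000×69/79 = 2911.1013 rpm, dir flips to +; running = +2911.1013
Stage 3 [85T→85T]: ω = 2911.1013×85/85 = 2911.1013 rpm, dir flips to −; running = −2911.1013
Stage 4 [21T→78T]: ω = 2911.1013×21/78 = 783.7580 rpm, dir flips to +; running = +783.7580
Stage 5 [78T→88T]: ω = 783.7580×78/88 = 694.6946 rpm, dir flips to −; running = −694.6946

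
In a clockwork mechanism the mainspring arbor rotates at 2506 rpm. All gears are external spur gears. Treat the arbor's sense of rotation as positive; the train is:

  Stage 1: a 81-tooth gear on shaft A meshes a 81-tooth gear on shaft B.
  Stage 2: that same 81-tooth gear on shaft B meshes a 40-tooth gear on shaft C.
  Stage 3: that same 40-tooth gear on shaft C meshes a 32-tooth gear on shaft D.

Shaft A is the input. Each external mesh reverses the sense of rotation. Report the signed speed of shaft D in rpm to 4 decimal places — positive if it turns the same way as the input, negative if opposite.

-6343.3125 rpm (opposite to input, |ω| = 6343.3125 rpm)

Stage 1 [81T→81T]: ω = 2506.0000×81/81 = 2506.0000 rpm, dir flips to −; running = −2506.0000
Stage 2 [81T→40T]: ω = 2506.0000×81/40 = 5074.6500 rpm, dir flips to +; running = +5074.6500
Stage 3 [40T→32T]: ω = 5074.6500×40/32 = 6343.3125 rpm, dir flips to −; running = −6343.3125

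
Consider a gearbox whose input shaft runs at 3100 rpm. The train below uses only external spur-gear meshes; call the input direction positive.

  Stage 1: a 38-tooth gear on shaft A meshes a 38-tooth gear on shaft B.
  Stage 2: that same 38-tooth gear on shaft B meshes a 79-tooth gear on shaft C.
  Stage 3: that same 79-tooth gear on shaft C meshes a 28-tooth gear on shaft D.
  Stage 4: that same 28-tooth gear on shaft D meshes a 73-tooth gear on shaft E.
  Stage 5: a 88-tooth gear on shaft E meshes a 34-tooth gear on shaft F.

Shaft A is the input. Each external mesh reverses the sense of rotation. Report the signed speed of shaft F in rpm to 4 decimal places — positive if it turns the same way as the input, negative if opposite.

-4176.6317 rpm (opposite to input, |ω| = 4176.6317 rpm)

Stage 1 [38T→38T]: ω = 3100.0000×38/38 = 3100.0000 rpm, dir flips to −; running = −3100.0000
Stage 2 [38T→79T]: ω = 3100.0000×38/79 = 1491.1392 rpm, dir flips to +; running = +1491.1392
Stage 3 [79T→28T]: ω = 1491.1392×79/28 = 4207.1429 rpm, dir flips to −; running = −4207.1429
Stage 4 [28T→73T]: ω = 4207.1429×28/73 = 1613.6986 rpm, dir flips to +; running = +1613.6986
Stage 5 [88T→34T]: ω = 1613.6986×88/34 = 4176.6317 rpm, dir flips to −; running = −4176.6317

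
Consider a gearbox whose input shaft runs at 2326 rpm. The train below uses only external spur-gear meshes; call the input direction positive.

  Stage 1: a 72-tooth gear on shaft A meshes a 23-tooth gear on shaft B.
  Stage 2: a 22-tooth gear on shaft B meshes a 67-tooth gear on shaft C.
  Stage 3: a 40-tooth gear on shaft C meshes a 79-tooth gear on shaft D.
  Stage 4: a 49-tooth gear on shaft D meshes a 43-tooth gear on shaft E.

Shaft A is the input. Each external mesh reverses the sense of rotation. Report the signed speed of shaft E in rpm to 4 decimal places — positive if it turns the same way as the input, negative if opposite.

+1379.5034 rpm (same as input, |ω| = 1379.5034 rpm)

Stage 1 [72T→23T]: ω = 2326.0000×72/23 = 7281.3913 rpm, dir flips to −; running = −7281.3913
Stage 2 [22T→67T]: ω = 7281.3913×22/67 = 2390.9046 rpm, dir flips to +; running = +2390.9046
Stage 3 [40T→79T]: ω = 2390.9046×40/79 = 1210.5846 rpm, dir flips to −; running = −1210.5846
Stage 4 [49T→43T]: ω = 1210.5846×49/43 = 1379.5034 rpm, dir flips to +; running = +1379.5034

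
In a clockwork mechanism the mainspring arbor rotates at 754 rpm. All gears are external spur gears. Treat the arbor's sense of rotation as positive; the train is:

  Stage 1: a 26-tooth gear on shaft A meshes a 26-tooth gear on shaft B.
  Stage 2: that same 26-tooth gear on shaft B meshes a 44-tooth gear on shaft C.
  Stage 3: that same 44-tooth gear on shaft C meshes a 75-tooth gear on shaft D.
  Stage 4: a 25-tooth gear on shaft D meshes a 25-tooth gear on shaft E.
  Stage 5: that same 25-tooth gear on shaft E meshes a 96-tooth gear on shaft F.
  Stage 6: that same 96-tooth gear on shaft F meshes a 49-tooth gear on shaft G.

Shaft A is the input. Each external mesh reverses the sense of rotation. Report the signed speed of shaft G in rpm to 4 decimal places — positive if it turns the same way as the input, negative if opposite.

Stage 1 [26T→26T]: ω = 754.0000×26/26 = 754.0000 rpm, dir flips to −; running = −754.0000
Stage 2 [26T→44T]: ω = 754.0000×26/44 = 445.5455 rpm, dir flips to +; running = +445.5455
Stage 3 [44T→75T]: ω = 445.5455×44/75 = 261.3867 rpm, dir flips to −; running = −261.3867
Stage 4 [25T→25T]: ω = 261.3867×25/25 = 261.3867 rpm, dir flips to +; running = +261.3867
Stage 5 [25T→96T]: ω = 261.3867×25/96 = 68.0694 rpm, dir flips to −; running = −68.0694
Stage 6 [96T→49T]: ω = 68.0694×96/49 = 133.3605 rpm, dir flips to +; running = +133.3605

+133.3605 rpm (same as input, |ω| = 133.3605 rpm)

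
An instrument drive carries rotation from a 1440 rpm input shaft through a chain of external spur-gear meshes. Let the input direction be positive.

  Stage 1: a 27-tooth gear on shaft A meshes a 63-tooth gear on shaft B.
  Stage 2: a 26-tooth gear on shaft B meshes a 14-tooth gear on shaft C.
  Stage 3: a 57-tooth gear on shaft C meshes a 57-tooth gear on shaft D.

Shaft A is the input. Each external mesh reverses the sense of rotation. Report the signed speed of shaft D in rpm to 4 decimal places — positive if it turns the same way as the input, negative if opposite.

Stage 1 [27T→63T]: ω = 1440.0000×27/63 = 617.1429 rpm, dir flips to −; running = −617.1429
Stage 2 [26T→14T]: ω = 617.1429×26/14 = 1146.1224 rpm, dir flips to +; running = +1146.1224
Stage 3 [57T→57T]: ω = 1146.1224×57/57 = 1146.1224 rpm, dir flips to −; running = −1146.1224

-1146.1224 rpm (opposite to input, |ω| = 1146.1224 rpm)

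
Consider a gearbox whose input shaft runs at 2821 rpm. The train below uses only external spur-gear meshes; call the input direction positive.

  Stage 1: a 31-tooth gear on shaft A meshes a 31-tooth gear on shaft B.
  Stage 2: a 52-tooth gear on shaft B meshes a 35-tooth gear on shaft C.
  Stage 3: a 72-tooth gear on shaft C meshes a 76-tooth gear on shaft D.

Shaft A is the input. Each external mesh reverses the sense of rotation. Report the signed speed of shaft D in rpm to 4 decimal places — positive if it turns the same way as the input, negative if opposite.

-3970.6105 rpm (opposite to input, |ω| = 3970.6105 rpm)

Stage 1 [31T→31T]: ω = 2821.0000×31/31 = 2821.0000 rpm, dir flips to −; running = −2821.0000
Stage 2 [52T→35T]: ω = 2821.0000×52/35 = 4191.2000 rpm, dir flips to +; running = +4191.2000
Stage 3 [72T→76T]: ω = 4191.2000×72/76 = 3970.6105 rpm, dir flips to −; running = −3970.6105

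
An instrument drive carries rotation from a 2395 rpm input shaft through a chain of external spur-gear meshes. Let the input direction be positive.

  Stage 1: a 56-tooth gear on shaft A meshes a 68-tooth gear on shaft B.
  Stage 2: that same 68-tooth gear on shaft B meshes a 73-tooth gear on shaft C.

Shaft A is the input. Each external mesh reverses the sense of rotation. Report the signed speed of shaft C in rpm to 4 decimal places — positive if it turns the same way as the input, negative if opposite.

Stage 1 [56T→68T]: ω = 2395.0000×56/68 = 1972.3529 rpm, dir flips to −; running = −1972.3529
Stage 2 [68T→73T]: ω = 1972.3529×68/73 = 1837.2603 rpm, dir flips to +; running = +1837.2603

+1837.2603 rpm (same as input, |ω| = 1837.2603 rpm)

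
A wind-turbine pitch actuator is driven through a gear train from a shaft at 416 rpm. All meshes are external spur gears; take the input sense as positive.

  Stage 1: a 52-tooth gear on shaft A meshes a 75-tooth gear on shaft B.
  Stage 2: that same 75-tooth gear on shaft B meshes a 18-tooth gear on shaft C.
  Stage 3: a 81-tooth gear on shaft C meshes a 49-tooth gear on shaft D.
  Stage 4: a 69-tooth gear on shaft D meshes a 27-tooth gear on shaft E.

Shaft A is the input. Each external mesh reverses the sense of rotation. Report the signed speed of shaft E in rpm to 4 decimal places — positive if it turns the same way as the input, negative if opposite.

+5076.8980 rpm (same as input, |ω| = 5076.8980 rpm)

Stage 1 [52T→75T]: ω = 416.0000×52/75 = 288.4267 rpm, dir flips to −; running = −288.4267
Stage 2 [75T→18T]: ω = 288.4267×75/18 = 1201.7778 rpm, dir flips to +; running = +1201.7778
Stage 3 [81T→49T]: ω = 1201.7778×81/49 = 1986.6122 rpm, dir flips to −; running = −1986.6122
Stage 4 [69T→27T]: ω = 1986.6122×69/27 = 5076.8980 rpm, dir flips to +; running = +5076.8980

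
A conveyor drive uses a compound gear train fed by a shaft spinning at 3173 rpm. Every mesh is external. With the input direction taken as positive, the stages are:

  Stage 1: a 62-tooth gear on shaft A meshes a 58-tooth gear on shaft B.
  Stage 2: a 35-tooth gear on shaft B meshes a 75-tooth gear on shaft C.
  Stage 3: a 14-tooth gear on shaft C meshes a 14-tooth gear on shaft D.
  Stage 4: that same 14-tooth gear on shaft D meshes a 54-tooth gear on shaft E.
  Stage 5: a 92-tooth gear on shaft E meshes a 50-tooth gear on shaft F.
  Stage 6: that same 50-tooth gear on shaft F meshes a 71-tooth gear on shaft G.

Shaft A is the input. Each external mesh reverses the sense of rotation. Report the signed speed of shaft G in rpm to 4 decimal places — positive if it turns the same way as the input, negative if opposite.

Stage 1 [62T→58T]: ω = 3173.0000×62/58 = 3391.8276 rpm, dir flips to −; running = −3391.8276
Stage 2 [35T→75T]: ω = 3391.8276×35/75 = 1582.8529 rpm, dir flips to +; running = +1582.8529
Stage 3 [14T→14T]: ω = 1582.8529×14/14 = 1582.8529 rpm, dir flips to −; running = −1582.8529
Stage 4 [14T→54T]: ω = 1582.8529×14/54 = 410.3693 rpm, dir flips to +; running = +410.3693
Stage 5 [92T→50T]: ω = 410.3693×92/50 = 755.0794 rpm, dir flips to −; running = −755.0794
Stage 6 [50T→71T]: ω = 755.0794×50/71 = 531.7461 rpm, dir flips to +; running = +531.7461

+531.7461 rpm (same as input, |ω| = 531.7461 rpm)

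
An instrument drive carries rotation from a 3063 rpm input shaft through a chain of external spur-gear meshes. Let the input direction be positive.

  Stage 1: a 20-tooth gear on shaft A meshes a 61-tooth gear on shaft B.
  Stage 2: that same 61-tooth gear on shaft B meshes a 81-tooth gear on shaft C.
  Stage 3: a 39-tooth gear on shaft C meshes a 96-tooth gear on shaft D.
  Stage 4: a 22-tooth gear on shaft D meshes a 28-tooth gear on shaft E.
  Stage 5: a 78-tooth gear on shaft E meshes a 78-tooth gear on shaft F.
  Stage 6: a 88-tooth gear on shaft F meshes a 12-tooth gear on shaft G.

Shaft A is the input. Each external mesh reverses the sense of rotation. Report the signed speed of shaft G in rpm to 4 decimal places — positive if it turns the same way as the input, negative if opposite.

Stage 1 [20T→61T]: ω = 3063.0000×20/61 = 1004.2623 rpm, dir flips to −; running = −1004.2623
Stage 2 [61T→81T]: ω = 1004.2623×61/81 = 756.2963 rpm, dir flips to +; running = +756.2963
Stage 3 [39T→96T]: ω = 756.2963×39/96 = 307.2454 rpm, dir flips to −; running = −307.2454
Stage 4 [22T→28T]: ω = 307.2454×22/28 = 241.4071 rpm, dir flips to +; running = +241.4071
Stage 5 [78T→78T]: ω = 241.4071×78/78 = 241.4071 rpm, dir flips to −; running = −241.4071
Stage 6 [88T→12T]: ω = 241.4071×88/12 = 1770.3186 rpm, dir flips to +; running = +1770.3186

+1770.3186 rpm (same as input, |ω| = 1770.3186 rpm)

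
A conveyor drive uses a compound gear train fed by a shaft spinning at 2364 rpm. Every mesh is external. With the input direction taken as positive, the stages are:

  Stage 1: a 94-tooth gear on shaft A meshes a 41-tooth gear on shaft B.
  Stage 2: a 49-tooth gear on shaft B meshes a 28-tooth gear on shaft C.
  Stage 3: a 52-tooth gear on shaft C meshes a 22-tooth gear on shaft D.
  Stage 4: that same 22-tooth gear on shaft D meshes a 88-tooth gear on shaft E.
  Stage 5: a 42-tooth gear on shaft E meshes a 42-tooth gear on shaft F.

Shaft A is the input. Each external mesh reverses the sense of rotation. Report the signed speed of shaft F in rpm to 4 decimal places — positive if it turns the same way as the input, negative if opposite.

Stage 1 [94T→41T]: ω = 2364.0000×94/41 = 5419.9024 rpm, dir flips to −; running = −5419.9024
Stage 2 [49T→28T]: ω = 5419.9024×49/28 = 9484.8293 rpm, dir flips to +; running = +9484.8293
Stage 3 [52T→22T]: ω = 9484.8293×52/22 = 22418.6874 rpm, dir flips to −; running = −22418.6874
Stage 4 [22T→88T]: ω = 22418.6874×22/88 = 5604.6718 rpm, dir flips to +; running = +5604.6718
Stage 5 [42T→42T]: ω = 5604.6718×42/42 = 5604.6718 rpm, dir flips to −; running = −5604.6718

-5604.6718 rpm (opposite to input, |ω| = 5604.6718 rpm)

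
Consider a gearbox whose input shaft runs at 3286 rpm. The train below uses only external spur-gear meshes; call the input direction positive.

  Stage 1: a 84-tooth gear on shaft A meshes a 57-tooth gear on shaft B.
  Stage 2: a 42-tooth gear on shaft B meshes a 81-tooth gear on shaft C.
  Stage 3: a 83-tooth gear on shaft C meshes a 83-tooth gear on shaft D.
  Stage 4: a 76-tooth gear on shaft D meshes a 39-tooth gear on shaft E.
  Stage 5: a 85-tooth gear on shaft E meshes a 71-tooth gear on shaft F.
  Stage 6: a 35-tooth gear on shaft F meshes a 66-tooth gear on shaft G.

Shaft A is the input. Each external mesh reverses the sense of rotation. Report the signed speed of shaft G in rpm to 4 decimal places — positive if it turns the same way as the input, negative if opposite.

Stage 1 [84T→57T]: ω = 3286.0000×84/57 = 4842.5263 rpm, dir flips to −; running = −4842.5263
Stage 2 [42T→81T]: ω = 4842.5263×42/81 = 2510.9396 rpm, dir flips to +; running = +2510.9396
Stage 3 [83T→83T]: ω = 2510.9396×83/83 = 2510.9396 rpm, dir flips to −; running = −2510.9396
Stage 4 [76T→39T]: ω = 2510.9396×76/39 = 4893.1130 rpm, dir flips to +; running = +4893.1130
Stage 5 [85T→71T]: ω = 4893.1130×85/71 = 5857.9522 rpm, dir flips to −; running = −5857.9522
Stage 6 [35T→66T]: ω = 5857.9522×35/66 = 3106.4898 rpm, dir flips to +; running = +3106.4898

+3106.4898 rpm (same as input, |ω| = 3106.4898 rpm)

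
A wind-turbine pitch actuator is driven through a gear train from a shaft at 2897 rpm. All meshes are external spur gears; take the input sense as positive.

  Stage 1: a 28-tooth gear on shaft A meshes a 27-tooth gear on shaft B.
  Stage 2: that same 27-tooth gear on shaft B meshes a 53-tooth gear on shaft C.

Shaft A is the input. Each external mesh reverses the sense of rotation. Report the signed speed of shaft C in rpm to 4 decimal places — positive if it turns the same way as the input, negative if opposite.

+1530.4906 rpm (same as input, |ω| = 1530.4906 rpm)

Stage 1 [28T→27T]: ω = 2897.0000×28/27 = 3004.2963 rpm, dir flips to −; running = −3004.2963
Stage 2 [27T→53T]: ω = 3004.2963×27/53 = 1530.4906 rpm, dir flips to +; running = +1530.4906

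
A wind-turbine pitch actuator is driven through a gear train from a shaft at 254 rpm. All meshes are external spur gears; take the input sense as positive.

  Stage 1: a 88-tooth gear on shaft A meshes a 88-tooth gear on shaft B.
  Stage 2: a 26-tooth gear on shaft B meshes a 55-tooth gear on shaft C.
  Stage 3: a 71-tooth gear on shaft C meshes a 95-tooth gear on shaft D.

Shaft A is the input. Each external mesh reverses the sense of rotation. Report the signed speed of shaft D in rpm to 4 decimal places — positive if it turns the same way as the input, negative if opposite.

Stage 1 [88T→88T]: ω = 254.0000×88/88 = 254.0000 rpm, dir flips to −; running = −254.0000
Stage 2 [26T→55T]: ω = 254.0000×26/55 = 120.0727 rpm, dir flips to +; running = +120.0727
Stage 3 [71T→95T]: ω = 120.0727×71/95 = 89.7386 rpm, dir flips to −; running = −89.7386

-89.7386 rpm (opposite to input, |ω| = 89.7386 rpm)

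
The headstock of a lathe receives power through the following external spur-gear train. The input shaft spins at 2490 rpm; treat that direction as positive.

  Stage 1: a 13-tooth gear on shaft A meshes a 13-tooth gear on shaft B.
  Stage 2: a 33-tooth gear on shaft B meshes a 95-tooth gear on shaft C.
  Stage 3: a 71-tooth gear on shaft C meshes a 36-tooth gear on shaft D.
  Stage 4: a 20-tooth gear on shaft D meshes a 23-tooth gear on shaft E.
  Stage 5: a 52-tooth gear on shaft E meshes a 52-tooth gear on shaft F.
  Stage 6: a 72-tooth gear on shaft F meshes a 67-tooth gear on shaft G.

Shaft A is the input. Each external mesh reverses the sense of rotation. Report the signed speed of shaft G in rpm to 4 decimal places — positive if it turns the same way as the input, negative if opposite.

Stage 1 [13T→13T]: ω = 2490.0000×13/13 = 2490.0000 rpm, dir flips to −; running = −2490.0000
Stage 2 [33T→95T]: ω = 2490.0000×33/95 = 864.9474 rpm, dir flips to +; running = +864.9474
Stage 3 [71T→36T]: ω = 864.9474×71/36 = 1705.8684 rpm, dir flips to −; running = −1705.8684
Stage 4 [20T→23T]: ω = 1705.8684×20/23 = 1483.3638 rpm, dir flips to +; running = +1483.3638
Stage 5 [52T→52T]: ω = 1483.3638×52/52 = 1483.3638 rpm, dir flips to −; running = −1483.3638
Stage 6 [72T→67T]: ω = 1483.3638×72/67 = 1594.0626 rpm, dir flips to +; running = +1594.0626

+1594.0626 rpm (same as input, |ω| = 1594.0626 rpm)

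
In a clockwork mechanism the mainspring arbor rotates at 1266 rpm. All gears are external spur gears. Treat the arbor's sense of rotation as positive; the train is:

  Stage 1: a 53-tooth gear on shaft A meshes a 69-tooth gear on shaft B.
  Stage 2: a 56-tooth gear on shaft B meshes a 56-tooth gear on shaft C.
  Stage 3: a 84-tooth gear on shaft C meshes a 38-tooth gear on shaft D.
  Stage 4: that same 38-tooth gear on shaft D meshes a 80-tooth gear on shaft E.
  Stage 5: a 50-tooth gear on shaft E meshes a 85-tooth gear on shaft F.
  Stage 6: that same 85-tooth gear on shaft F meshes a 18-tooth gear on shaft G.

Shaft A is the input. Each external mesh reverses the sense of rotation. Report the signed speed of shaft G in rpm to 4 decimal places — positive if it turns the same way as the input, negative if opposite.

Stage 1 [53T→69T]: ω = 1266.0000×53/69 = 972.4348 rpm, dir flips to −; running = −972.4348
Stage 2 [56T→56T]: ω = 972.4348×56/56 = 972.4348 rpm, dir flips to +; running = +972.4348
Stage 3 [84T→38T]: ω = 972.4348×84/38 = 2149.5927 rpm, dir flips to −; running = −2149.5927
Stage 4 [38T→80T]: ω = 2149.5927×38/80 = 1021.0565 rpm, dir flips to +; running = +1021.0565
Stage 5 [50T→85T]: ω = 1021.0565×50/85 = 600.6215 rpm, dir flips to −; running = −600.6215
Stage 6 [85T→18T]: ω = 600.6215×85/18 = 2836.2681 rpm, dir flips to +; running = +2836.2681

+2836.2681 rpm (same as input, |ω| = 2836.2681 rpm)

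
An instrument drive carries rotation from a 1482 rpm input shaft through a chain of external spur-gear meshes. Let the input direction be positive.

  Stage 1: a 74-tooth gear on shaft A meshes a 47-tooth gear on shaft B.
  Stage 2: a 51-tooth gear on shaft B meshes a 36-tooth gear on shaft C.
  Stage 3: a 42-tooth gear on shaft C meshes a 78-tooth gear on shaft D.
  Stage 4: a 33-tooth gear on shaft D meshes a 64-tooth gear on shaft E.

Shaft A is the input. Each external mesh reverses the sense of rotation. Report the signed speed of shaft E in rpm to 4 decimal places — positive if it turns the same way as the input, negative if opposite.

+917.7796 rpm (same as input, |ω| = 917.7796 rpm)

Stage 1 [74T→47T]: ω = 1482.0000×74/47 = 2333.3617 rpm, dir flips to −; running = −2333.3617
Stage 2 [51T→36T]: ω = 2333.3617×51/36 = 3305.5957 rpm, dir flips to +; running = +3305.5957
Stage 3 [42T→78T]: ω = 3305.5957×42/78 = 1779.9362 rpm, dir flips to −; running = −1779.9362
Stage 4 [33T→64T]: ω = 1779.9362×33/64 = 917.7796 rpm, dir flips to +; running = +917.7796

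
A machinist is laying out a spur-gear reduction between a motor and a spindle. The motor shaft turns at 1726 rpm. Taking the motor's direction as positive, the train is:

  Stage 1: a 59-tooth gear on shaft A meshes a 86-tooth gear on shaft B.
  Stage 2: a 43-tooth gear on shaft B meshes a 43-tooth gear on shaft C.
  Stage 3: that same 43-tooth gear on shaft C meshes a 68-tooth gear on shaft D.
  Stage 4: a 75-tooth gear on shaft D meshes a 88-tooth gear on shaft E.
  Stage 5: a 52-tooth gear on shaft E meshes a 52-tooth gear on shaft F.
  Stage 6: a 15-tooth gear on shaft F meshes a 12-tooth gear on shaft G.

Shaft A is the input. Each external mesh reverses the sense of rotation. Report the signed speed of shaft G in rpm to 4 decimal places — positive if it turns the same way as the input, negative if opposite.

Stage 1 [59T→86T]: ω = 1726.0000×59/86 = 1184.1163 rpm, dir flips to −; running = −1184.1163
Stage 2 [43T→43T]: ω = 1184.1163×43/43 = 1184.1163 rpm, dir flips to +; running = +1184.1163
Stage 3 [43T→68T]: ω = 1184.1163×43/68 = 748.7794 rpm, dir flips to −; running = −748.7794
Stage 4 [75T→88T]: ω = 748.7794×75/88 = 638.1643 rpm, dir flips to +; running = +638.1643
Stage 5 [52T→52T]: ω = 638.1643×52/52 = 638.1643 rpm, dir flips to −; running = −638.1643
Stage 6 [15T→12T]: ω = 638.1643×15/12 = 797.7053 rpm, dir flips to +; running = +797.7053

+797.7053 rpm (same as input, |ω| = 797.7053 rpm)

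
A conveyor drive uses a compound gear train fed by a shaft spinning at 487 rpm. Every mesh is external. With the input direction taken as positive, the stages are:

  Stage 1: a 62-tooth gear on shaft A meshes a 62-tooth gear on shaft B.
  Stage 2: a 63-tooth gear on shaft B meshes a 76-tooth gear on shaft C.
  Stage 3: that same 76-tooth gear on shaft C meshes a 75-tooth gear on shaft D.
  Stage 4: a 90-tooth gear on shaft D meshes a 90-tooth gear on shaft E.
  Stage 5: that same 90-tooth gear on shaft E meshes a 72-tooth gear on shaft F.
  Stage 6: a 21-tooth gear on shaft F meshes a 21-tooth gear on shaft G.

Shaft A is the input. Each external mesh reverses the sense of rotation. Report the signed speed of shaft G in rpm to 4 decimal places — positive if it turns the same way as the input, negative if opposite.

Stage 1 [62T→62T]: ω = 487.0000×62/62 = 487.0000 rpm, dir flips to −; running = −487.0000
Stage 2 [63T→76T]: ω = 487.0000×63/76 = 403.6974 rpm, dir flips to +; running = +403.6974
Stage 3 [76T→75T]: ω = 403.6974×76/75 = 409.0800 rpm, dir flips to −; running = −409.0800
Stage 4 [90T→90T]: ω = 409.0800×90/90 = 409.0800 rpm, dir flips to +; running = +409.0800
Stage 5 [90T→72T]: ω = 409.0800×90/72 = 511.3500 rpm, dir flips to −; running = −511.3500
Stage 6 [21T→21T]: ω = 511.3500×21/21 = 511.3500 rpm, dir flips to +; running = +511.3500

+511.3500 rpm (same as input, |ω| = 511.3500 rpm)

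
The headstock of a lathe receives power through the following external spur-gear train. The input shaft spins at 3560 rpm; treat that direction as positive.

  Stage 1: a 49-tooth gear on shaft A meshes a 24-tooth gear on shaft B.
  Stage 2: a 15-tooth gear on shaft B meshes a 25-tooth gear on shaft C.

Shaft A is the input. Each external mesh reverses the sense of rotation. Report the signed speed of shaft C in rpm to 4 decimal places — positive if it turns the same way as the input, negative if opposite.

Stage 1 [49T→24T]: ω = 3560.0000×49/24 = 7268.3333 rpm, dir flips to −; running = −7268.3333
Stage 2 [15T→25T]: ω = 7268.3333×15/25 = 4361.0000 rpm, dir flips to +; running = +4361.0000

+4361.0000 rpm (same as input, |ω| = 4361.0000 rpm)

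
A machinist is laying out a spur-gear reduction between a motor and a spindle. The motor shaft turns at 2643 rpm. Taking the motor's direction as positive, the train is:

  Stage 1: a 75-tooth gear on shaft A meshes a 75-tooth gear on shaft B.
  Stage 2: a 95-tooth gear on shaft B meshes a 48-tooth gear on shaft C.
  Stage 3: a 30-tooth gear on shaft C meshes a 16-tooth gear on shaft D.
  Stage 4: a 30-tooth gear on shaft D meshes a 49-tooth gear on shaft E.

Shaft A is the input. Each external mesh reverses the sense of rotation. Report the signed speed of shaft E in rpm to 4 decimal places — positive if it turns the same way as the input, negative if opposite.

Stage 1 [75T→75T]: ω = 2643.0000×75/75 = 2643.0000 rpm, dir flips to −; running = −2643.0000
Stage 2 [95T→48T]: ω = 2643.0000×95/48 = 5230.9375 rpm, dir flips to +; running = +5230.9375
Stage 3 [30T→16T]: ω = 5230.9375×30/16 = 9808.0078 rpm, dir flips to −; running = −9808.0078
Stage 4 [30T→49T]: ω = 9808.0078×30/49 = 6004.9027 rpm, dir flips to +; running = +6004.9027

+6004.9027 rpm (same as input, |ω| = 6004.9027 rpm)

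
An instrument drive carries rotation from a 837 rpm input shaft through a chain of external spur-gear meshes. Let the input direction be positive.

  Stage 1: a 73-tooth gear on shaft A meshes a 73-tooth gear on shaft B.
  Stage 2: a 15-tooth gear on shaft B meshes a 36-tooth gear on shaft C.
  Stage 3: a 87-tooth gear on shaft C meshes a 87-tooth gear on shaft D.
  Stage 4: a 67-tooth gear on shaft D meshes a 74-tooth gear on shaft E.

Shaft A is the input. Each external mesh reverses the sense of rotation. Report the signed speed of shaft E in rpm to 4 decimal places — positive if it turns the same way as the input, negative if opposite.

Stage 1 [73T→73T]: ω = 837.0000×73/73 = 837.0000 rpm, dir flips to −; running = −837.0000
Stage 2 [15T→36T]: ω = 837.0000×15/36 = 348.7500 rpm, dir flips to +; running = +348.7500
Stage 3 [87T→87T]: ω = 348.7500×87/87 = 348.7500 rpm, dir flips to −; running = −348.7500
Stage 4 [67T→74T]: ω = 348.7500×67/74 = 315.7601 rpm, dir flips to +; running = +315.7601

+315.7601 rpm (same as input, |ω| = 315.7601 rpm)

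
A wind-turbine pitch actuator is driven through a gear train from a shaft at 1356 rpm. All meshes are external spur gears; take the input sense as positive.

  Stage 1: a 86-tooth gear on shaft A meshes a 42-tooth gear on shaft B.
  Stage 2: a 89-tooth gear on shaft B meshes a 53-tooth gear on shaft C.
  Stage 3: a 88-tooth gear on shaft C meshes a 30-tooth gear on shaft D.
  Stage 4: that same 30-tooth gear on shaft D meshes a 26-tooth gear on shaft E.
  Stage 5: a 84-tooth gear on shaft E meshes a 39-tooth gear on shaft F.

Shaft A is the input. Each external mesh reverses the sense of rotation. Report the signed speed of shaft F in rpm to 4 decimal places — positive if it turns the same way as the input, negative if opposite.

-33989.6733 rpm (opposite to input, |ω| = 33989.6733 rpm)

Stage 1 [86T→42T]: ω = 1356.0000×86/42 = 2776.5714 rpm, dir flips to −; running = −2776.5714
Stage 2 [89T→53T]: ω = 2776.5714×89/53 = 4662.5445 rpm, dir flips to +; running = +4662.5445
Stage 3 [88T→30T]: ω = 4662.5445×88/30 = 13676.7971 rpm, dir flips to −; running = −13676.7971
Stage 4 [30T→26T]: ω = 13676.7971×30/26 = 15780.9198 rpm, dir flips to +; running = +15780.9198
Stage 5 [84T→39T]: ω = 15780.9198×84/39 = 33989.6733 rpm, dir flips to −; running = −33989.6733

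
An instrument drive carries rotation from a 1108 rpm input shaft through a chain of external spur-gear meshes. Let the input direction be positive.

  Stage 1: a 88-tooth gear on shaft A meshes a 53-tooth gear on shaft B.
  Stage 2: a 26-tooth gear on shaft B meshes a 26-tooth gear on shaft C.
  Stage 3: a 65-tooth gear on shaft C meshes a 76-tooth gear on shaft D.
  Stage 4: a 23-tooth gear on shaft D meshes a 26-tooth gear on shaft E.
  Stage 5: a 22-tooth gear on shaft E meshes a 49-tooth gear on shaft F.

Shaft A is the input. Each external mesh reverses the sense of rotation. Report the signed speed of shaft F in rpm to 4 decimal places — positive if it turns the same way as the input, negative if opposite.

-624.9243 rpm (opposite to input, |ω| = 624.9243 rpm)

Stage 1 [88T→53T]: ω = 1108.0000×88/53 = 1839.6981 rpm, dir flips to −; running = −1839.6981
Stage 2 [26T→26T]: ω = 1839.6981×26/26 = 1839.6981 rpm, dir flips to +; running = +1839.6981
Stage 3 [65T→76T]: ω = 1839.6981×65/76 = 1573.4260 rpm, dir flips to −; running = −1573.4260
Stage 4 [23T→26T]: ω = 1573.4260×23/26 = 1391.8769 rpm, dir flips to +; running = +1391.8769
Stage 5 [22T→49T]: ω = 1391.8769×22/49 = 624.9243 rpm, dir flips to −; running = −624.9243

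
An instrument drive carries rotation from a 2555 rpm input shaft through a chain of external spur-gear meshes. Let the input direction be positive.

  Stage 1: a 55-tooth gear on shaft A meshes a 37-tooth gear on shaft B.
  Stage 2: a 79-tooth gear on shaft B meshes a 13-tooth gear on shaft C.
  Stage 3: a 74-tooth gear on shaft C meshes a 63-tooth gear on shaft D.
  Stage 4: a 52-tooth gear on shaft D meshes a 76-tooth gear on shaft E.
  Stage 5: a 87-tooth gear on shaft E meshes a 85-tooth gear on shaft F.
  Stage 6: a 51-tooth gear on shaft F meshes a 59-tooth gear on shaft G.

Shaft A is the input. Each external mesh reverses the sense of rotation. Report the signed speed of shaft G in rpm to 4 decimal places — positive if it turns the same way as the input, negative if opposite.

Stage 1 [55T→37T]: ω = 2555.0000×55/37 = 3797.9730 rpm, dir flips to −; running = −3797.9730
Stage 2 [79T→13T]: ω = 3797.9730×79/13 = 23079.9896 rpm, dir flips to +; running = +23079.9896
Stage 3 [74T→63T]: ω = 23079.9896×74/63 = 27109.8291 rpm, dir flips to −; running = −27109.8291
Stage 4 [52T→76T]: ω = 27109.8291×52/76 = 18548.8304 rpm, dir flips to +; running = +18548.8304
Stage 5 [87T→85T]: ω = 18548.8304×87/85 = 18985.2735 rpm, dir flips to −; running = −18985.2735
Stage 6 [51T→59T]: ω = 18985.2735×51/59 = 16410.9991 rpm, dir flips to +; running = +16410.9991

+16410.9991 rpm (same as input, |ω| = 16410.9991 rpm)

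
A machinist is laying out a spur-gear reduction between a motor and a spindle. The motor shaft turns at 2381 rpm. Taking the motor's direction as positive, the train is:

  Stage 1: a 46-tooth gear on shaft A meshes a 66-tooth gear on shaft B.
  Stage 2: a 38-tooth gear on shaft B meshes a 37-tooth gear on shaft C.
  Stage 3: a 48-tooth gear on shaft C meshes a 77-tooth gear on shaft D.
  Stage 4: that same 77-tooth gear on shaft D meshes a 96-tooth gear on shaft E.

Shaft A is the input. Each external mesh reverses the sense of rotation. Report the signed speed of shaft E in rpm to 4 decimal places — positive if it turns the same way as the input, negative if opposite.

+852.1679 rpm (same as input, |ω| = 852.1679 rpm)

Stage 1 [46T→66T]: ω = 2381.0000×46/66 = 1659.4848 rpm, dir flips to −; running = −1659.4848
Stage 2 [38T→37T]: ω = 1659.4848×38/37 = 1704.3358 rpm, dir flips to +; running = +1704.3358
Stage 3 [48T→77T]: ω = 1704.3358×48/77 = 1062.4431 rpm, dir flips to −; running = −1062.4431
Stage 4 [77T→96T]: ω = 1062.4431×77/96 = 852.1679 rpm, dir flips to +; running = +852.1679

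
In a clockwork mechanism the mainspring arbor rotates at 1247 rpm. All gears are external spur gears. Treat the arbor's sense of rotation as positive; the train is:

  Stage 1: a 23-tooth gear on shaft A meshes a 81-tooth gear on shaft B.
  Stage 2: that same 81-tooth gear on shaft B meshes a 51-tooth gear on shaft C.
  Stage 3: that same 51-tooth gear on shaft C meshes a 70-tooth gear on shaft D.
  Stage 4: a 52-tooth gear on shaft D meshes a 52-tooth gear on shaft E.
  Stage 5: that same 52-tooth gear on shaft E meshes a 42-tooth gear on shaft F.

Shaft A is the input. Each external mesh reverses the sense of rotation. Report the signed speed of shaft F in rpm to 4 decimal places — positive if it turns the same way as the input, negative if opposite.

-507.2830 rpm (opposite to input, |ω| = 507.2830 rpm)

Stage 1 [23T→81T]: ω = 1247.0000×23/81 = 354.0864 rpm, dir flips to −; running = −354.0864
Stage 2 [81T→51T]: ω = 354.0864×81/51 = 562.3725 rpm, dir flips to +; running = +562.3725
Stage 3 [51T→70T]: ω = 562.3725×51/70 = 409.7286 rpm, dir flips to −; running = −409.7286
Stage 4 [52T→52T]: ω = 409.7286×52/52 = 409.7286 rpm, dir flips to +; running = +409.7286
Stage 5 [52T→42T]: ω = 409.7286×52/42 = 507.2830 rpm, dir flips to −; running = −507.2830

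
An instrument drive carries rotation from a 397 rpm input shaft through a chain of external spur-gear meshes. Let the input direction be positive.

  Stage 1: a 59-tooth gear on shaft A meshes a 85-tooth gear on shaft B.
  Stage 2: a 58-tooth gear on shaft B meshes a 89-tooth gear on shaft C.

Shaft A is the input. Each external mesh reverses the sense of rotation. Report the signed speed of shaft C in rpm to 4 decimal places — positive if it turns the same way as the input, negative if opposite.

+179.5815 rpm (same as input, |ω| = 179.5815 rpm)

Stage 1 [59T→85T]: ω = 397.0000×59/85 = 275.5647 rpm, dir flips to −; running = −275.5647
Stage 2 [58T→89T]: ω = 275.5647×58/89 = 179.5815 rpm, dir flips to +; running = +179.5815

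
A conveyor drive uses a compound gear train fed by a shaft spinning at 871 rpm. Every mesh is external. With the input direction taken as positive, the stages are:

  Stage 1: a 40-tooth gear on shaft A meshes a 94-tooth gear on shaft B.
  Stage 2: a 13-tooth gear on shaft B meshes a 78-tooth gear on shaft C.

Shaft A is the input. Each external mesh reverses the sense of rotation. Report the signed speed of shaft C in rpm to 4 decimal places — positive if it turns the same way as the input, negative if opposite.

+61.7730 rpm (same as input, |ω| = 61.7730 rpm)

Stage 1 [40T→94T]: ω = 871.0000×40/94 = 370.6383 rpm, dir flips to −; running = −370.6383
Stage 2 [13T→78T]: ω = 370.6383×13/78 = 61.7730 rpm, dir flips to +; running = +61.7730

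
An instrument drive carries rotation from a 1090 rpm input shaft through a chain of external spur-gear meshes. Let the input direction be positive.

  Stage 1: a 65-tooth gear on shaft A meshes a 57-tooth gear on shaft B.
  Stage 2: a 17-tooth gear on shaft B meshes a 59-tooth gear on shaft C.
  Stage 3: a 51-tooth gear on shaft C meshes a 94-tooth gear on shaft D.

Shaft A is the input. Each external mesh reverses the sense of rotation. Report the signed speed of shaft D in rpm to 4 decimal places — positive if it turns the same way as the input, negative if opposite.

Stage 1 [65T→57T]: ω = 1090.0000×65/57 = 1242.9825 rpm, dir flips to −; running = −1242.9825
Stage 2 [17T→59T]: ω = 1242.9825×17/59 = 358.1475 rpm, dir flips to +; running = +358.1475
Stage 3 [51T→94T]: ω = 358.1475×51/94 = 194.3141 rpm, dir flips to −; running = −194.3141

-194.3141 rpm (opposite to input, |ω| = 194.3141 rpm)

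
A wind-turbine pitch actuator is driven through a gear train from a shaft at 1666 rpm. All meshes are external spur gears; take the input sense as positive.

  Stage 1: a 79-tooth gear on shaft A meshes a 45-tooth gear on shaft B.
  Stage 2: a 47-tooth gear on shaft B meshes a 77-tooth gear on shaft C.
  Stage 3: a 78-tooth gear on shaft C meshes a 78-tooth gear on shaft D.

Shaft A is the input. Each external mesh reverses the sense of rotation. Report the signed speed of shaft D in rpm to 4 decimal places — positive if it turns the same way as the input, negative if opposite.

Stage 1 [79T→45T]: ω = 1666.0000×79/45 = 2924.7556 rpm, dir flips to −; running = −2924.7556
Stage 2 [47T→77T]: ω = 2924.7556×47/77 = 1785.2404 rpm, dir flips to +; running = +1785.2404
Stage 3 [78T→78T]: ω = 1785.2404×78/78 = 1785.2404 rpm, dir flips to −; running = −1785.2404

-1785.2404 rpm (opposite to input, |ω| = 1785.2404 rpm)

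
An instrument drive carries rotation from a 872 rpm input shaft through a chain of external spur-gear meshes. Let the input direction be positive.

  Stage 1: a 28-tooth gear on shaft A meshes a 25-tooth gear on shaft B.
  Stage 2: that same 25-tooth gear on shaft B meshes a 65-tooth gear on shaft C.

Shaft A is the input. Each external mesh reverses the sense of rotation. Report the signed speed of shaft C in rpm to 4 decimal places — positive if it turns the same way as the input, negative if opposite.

+375.6308 rpm (same as input, |ω| = 375.6308 rpm)

Stage 1 [28T→25T]: ω = 872.0000×28/25 = 976.6400 rpm, dir flips to −; running = −976.6400
Stage 2 [25T→65T]: ω = 976.6400×25/65 = 375.6308 rpm, dir flips to +; running = +375.6308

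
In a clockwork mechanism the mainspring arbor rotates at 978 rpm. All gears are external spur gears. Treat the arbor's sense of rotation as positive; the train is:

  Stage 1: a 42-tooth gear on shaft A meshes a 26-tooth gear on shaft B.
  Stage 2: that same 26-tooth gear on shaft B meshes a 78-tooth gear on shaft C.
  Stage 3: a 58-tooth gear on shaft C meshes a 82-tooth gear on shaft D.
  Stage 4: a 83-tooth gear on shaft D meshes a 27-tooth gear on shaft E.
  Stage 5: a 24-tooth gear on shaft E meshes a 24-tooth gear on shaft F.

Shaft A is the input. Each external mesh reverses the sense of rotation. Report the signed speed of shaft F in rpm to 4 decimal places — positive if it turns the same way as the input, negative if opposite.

Stage 1 [42T→26T]: ω = 978.0000×42/26 = 1579.8462 rpm, dir flips to −; running = −1579.8462
Stage 2 [26T→78T]: ω = 1579.8462×26/78 = 526.6154 rpm, dir flips to +; running = +526.6154
Stage 3 [58T→82T]: ω = 526.6154×58/82 = 372.4841 rpm, dir flips to −; running = −372.4841
Stage 4 [83T→27T]: ω = 372.4841×83/27 = 1145.0436 rpm, dir flips to +; running = +1145.0436
Stage 5 [24T→24T]: ω = 1145.0436×24/24 = 1145.0436 rpm, dir flips to −; running = −1145.0436

-1145.0436 rpm (opposite to input, |ω| = 1145.0436 rpm)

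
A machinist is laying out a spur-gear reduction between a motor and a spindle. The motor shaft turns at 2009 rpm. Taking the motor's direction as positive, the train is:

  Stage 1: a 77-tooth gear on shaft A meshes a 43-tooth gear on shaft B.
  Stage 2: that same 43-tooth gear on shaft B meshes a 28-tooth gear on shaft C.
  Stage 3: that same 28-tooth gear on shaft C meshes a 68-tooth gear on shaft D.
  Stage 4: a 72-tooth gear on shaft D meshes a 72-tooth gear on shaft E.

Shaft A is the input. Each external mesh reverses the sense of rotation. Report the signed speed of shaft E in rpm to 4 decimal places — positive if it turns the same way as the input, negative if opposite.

Stage 1 [77T→43T]: ω = 2009.0000×77/43 = 3597.5116 rpm, dir flips to −; running = −3597.5116
Stage 2 [43T→28T]: ω = 3597.5116×43/28 = 5524.7500 rpm, dir flips to +; running = +5524.7500
Stage 3 [28T→68T]: ω = 5524.7500×28/68 = 2274.8971 rpm, dir flips to −; running = −2274.8971
Stage 4 [72T→72T]: ω = 2274.8971×72/72 = 2274.8971 rpm, dir flips to +; running = +2274.8971

+2274.8971 rpm (same as input, |ω| = 2274.8971 rpm)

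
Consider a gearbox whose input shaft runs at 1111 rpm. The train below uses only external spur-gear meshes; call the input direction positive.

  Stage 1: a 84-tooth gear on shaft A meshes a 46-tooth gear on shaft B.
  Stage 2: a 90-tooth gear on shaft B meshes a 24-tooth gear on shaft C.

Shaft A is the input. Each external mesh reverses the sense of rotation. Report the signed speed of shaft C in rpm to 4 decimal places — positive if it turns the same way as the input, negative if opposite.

+7607.9348 rpm (same as input, |ω| = 7607.9348 rpm)

Stage 1 [84T→46T]: ω = 1111.0000×84/46 = 2028.7826 rpm, dir flips to −; running = −2028.7826
Stage 2 [90T→24T]: ω = 2028.7826×90/24 = 7607.9348 rpm, dir flips to +; running = +7607.9348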